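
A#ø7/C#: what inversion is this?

first inversion

A#ø7/C# means A# half-diminished seventh with C# in the bass. C# is the third of A# half-diminished seventh (A#–C#–E–G#), so this is first inversion.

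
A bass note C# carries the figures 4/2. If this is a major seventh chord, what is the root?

D

The figures 4/2 mean the seventh of the chord is in the bass. If C# is the seventh of a major seventh chord, the root is D (chord tones D–F#–A–C#).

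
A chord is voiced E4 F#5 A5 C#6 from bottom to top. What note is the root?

F#

The distinct letter names are E, F#, A, C#. Arranged as a stack of thirds they read F#–A–C#–E, so F# is the root (an F# minor seventh chord).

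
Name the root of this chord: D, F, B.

B

D, F, B are the tones of a B diminished triad (B–D–F), making B the root.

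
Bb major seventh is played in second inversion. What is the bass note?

The fifth of Bb major seventh (Bb–D–F–A) is F; that is the bass in second inversion.

F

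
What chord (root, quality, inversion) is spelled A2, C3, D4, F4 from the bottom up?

The distinct note names are A, C, D, F. Stacked in thirds they read D–F–A–C, which is a minor seventh chord on D.
The lowest note is A, the fifth of the chord, so this is second inversion (figured bass 4/3).

D minor seventh, second inversion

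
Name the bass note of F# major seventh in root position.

In root position the root is lowest. For F# major seventh (F#–A#–C#–E#) that is F#.

F#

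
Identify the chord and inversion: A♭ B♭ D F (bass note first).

The pitch classes Ab, Bb, D, F arrange in thirds as Bb–D–F–Ab: a Bb dominant seventh chord.
The lowest note is Ab, the seventh of the chord, so this is third inversion (figured bass 4/2).

Bb dominant seventh, third inversion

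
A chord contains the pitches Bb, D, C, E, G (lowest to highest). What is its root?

Reordering Bb, D, C, E, G into stacked thirds gives C–E–G–Bb–D; the bottom of that stack, C, is the root.

C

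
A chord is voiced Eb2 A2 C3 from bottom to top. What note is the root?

Reordering Eb, A, C into stacked thirds gives A–C–Eb; the bottom of that stack, A, is the root.

A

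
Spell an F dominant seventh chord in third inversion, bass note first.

Eb, F, A, C

Spelling F dominant seventh: F–A–C–Eb. In third inversion the seventh is bass, giving Eb, F, A, C from the bottom.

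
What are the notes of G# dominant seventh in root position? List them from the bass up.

G# dominant seventh is G#–B#–D#–F#. Root position puts the root (G#) in the bass, with the remaining tones above: G#, B#, D#, F#.

G#, B#, D#, F#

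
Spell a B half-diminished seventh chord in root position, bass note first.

B half-diminished seventh is B–D–F–A. Root position puts the root (B) in the bass, with the remaining tones above: B, D, F, A.

B, D, F, A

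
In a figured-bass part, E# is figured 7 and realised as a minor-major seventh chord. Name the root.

E#

The figures 7 mean the root of the chord is in the bass. If E# is the root of a minor-major seventh chord, the root is E# (chord tones E#–G#–B#–D##).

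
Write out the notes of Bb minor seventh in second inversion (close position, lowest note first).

Bb minor seventh is Bb–Db–F–Ab. Second inversion puts the fifth (F) in the bass, with the remaining tones above: F, Ab, Bb, Db.

F, Ab, Bb, Db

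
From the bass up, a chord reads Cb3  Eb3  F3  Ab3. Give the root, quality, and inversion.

F half-diminished seventh, second inversion

Reducing to letter names: Cb, Eb, F, Ab. These stack in thirds as F–Ab–Cb–Eb — an F half-diminished seventh chord.
Cb is the fifth of F half-diminished seventh; fifth in the bass means second inversion (figured bass 4/3).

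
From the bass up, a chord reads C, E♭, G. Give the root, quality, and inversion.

The distinct note names are C, Eb, G. Stacked in thirds they read C–Eb–G, which is a minor triad on C.
The lowest note is C, the root of the chord, so this is root position (figured bass 5/3).

C minor, root position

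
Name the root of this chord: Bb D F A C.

Bb

Reordering Bb, D, F, A, C into stacked thirds gives Bb–D–F–A–C; the bottom of that stack, Bb, is the root.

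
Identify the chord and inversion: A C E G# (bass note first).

The distinct note names are A, C, E, G#. Stacked in thirds they read A–C–E–G#, which is a minor-major seventh chord on A.
With the root (A) in the bass, the chord is in root position (figured bass 7).

A minor-major seventh, root position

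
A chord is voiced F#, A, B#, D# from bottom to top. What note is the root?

Reordering F#, A, B#, D# into stacked thirds gives B#–D#–F#–A; the bottom of that stack, B#, is the root.

B#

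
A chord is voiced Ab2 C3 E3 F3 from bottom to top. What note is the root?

The distinct letter names are Ab, C, E, F. Arranged as a stack of thirds they read F–Ab–C–E, so F is the root (an F minor-major seventh chord).

F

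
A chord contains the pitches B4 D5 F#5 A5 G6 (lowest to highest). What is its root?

G

B, D, F#, A, G are the tones of a G major ninth chord (G–B–D–F#–A), making G the root.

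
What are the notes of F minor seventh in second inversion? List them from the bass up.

F minor seventh is F–Ab–C–Eb. Second inversion puts the fifth (C) in the bass, with the remaining tones above: C, Eb, F, Ab.

C, Eb, F, Ab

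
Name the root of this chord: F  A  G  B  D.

G

The distinct letter names are F, A, G, B, D. Arranged as a stack of thirds they read G–B–D–F–A, so G is the root (a G dominant ninth chord).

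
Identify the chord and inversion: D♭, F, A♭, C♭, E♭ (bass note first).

The distinct note names are Db, F, Ab, Cb, Eb. Stacked in thirds they read Db–F–Ab–Cb–Eb, which is a dominant ninth chord on Db.
With the root (Db) in the bass, the chord is in root position.

Db dominant ninth, root position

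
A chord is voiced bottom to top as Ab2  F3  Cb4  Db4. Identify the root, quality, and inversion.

Db dominant seventh, second inversion

The pitch classes Ab, F, Cb, Db arrange in thirds as Db–F–Ab–Cb: a Db dominant seventh chord.
With the fifth (Ab) in the bass, the chord is in second inversion (figured bass 4/3).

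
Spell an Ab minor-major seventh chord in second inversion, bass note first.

Eb, G, Ab, Cb

The chord tones are Ab–Cb–Eb–G. With the fifth (Eb) lowest for second inversion: Eb, G, Ab, Cb.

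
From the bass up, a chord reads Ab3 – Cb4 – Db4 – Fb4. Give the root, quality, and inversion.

The distinct note names are Ab, Cb, Db, Fb. Stacked in thirds they read Db–Fb–Ab–Cb, which is a minor seventh chord on Db.
The lowest note is Ab, the fifth of the chord, so this is second inversion (figured bass 4/3).

Db minor seventh, second inversion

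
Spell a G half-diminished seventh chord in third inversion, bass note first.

F, G, Bb, Db

The chord tones are G–Bb–Db–F. With the seventh (F) lowest for third inversion: F, G, Bb, Db.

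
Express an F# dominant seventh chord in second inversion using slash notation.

Second inversion of F# dominant seventh has the fifth (C#) in the bass. As a slash chord: F#7/C#.

F#7/C#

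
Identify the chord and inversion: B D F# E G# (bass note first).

E dominant ninth, second inversion

The pitch classes B, D, F#, E, G# arrange in thirds as E–G#–B–D–F#: an E dominant ninth chord.
B is the fifth of E dominant ninth; fifth in the bass means second inversion.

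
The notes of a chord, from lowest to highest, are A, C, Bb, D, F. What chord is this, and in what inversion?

Bb major ninth, third inversion

The pitch classes A, C, Bb, D, F arrange in thirds as Bb–D–F–A–C: a Bb major ninth chord.
With the seventh (A) in the bass, the chord is in third inversion.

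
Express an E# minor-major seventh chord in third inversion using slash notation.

E#m(maj7)/D##

Third inversion of E# minor-major seventh has the seventh (D##) in the bass. As a slash chord: E#m(maj7)/D##.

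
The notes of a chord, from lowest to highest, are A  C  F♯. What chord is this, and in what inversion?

The pitch classes A, C, F# arrange in thirds as F#–A–C: an F# diminished triad.
A is the third of F# diminished; third in the bass means first inversion (figured bass 6).

F# diminished, first inversion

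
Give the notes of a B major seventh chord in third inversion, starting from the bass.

The chord tones are B–D#–F#–A#. With the seventh (A#) lowest for third inversion: A#, B, D#, F#.

A#, B, D#, F#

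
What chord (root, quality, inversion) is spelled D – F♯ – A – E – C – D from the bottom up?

D dominant ninth, root position

The distinct note names are D, F#, A, E, C. Stacked in thirds they read D–F#–A–C–E, which is a dominant ninth chord on D.
With the root (D) in the bass, the chord is in root position.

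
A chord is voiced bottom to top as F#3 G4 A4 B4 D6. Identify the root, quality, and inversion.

Reducing to letter names: F#, G, A, B, D. These stack in thirds as G–B–D–F#–A — a G major ninth chord.
The lowest note is F#, the seventh of the chord, so this is third inversion.

G major ninth, third inversion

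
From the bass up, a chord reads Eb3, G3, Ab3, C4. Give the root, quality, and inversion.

The distinct note names are Eb, G, Ab, C. Stacked in thirds they read Ab–C–Eb–G, which is a major seventh chord on Ab.
With the fifth (Eb) in the bass, the chord is in second inversion (figured bass 4/3).

Ab major seventh, second inversion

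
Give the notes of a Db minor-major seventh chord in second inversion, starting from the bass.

Spelling Db minor-major seventh: Db–Fb–Ab–C. In second inversion the fifth is bass, giving Ab, C, Db, Fb from the bottom.

Ab, C, Db, Fb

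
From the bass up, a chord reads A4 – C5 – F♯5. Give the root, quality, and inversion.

F# diminished, first inversion

The pitch classes A, C, F# arrange in thirds as F#–A–C: an F# diminished triad.
With the third (A) in the bass, the chord is in first inversion (figured bass 6).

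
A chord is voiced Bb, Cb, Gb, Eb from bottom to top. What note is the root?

Reordering Bb, Cb, Gb, Eb into stacked thirds gives Cb–Eb–Gb–Bb; the bottom of that stack, Cb, is the root.

Cb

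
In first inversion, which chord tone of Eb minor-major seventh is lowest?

In first inversion the third is lowest. For Eb minor-major seventh (Eb–Gb–Bb–D) that is Gb.

Gb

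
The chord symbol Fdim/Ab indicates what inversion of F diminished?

first inversion

Fdim/Ab means F diminished with Ab in the bass. Ab is the third of F diminished (F–Ab–Cb), so this is first inversion.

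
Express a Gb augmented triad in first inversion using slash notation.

Gbaug/Bb

First inversion of Gb augmented has the third (Bb) in the bass. As a slash chord: Gbaug/Bb.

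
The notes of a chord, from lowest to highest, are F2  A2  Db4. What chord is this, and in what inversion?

Db augmented, first inversion

Reducing to letter names: F, A, Db. These stack in thirds as Db–F–A — a Db augmented triad.
With the third (F) in the bass, the chord is in first inversion (figured bass 6).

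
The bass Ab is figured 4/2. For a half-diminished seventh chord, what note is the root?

Bb

The figures 4/2 mean the seventh of the chord is in the bass. If Ab is the seventh of a half-diminished seventh chord, the root is Bb (chord tones Bb–Db–Fb–Ab).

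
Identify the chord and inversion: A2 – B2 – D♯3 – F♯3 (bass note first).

Reducing to letter names: A, B, D#, F#. These stack in thirds as B–D#–F#–A — a B dominant seventh chord.
A is the seventh of B dominant seventh; seventh in the bass means third inversion (figured bass 4/2).

B dominant seventh, third inversion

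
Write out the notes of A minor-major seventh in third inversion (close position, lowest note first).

A minor-major seventh is A–C–E–G#. Third inversion puts the seventh (G#) in the bass, with the remaining tones above: G#, A, C, E.

G#, A, C, E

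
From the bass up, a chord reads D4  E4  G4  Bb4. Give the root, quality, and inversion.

E half-diminished seventh, third inversion

Reducing to letter names: D, E, G, Bb. These stack in thirds as E–G–Bb–D — an E half-diminished seventh chord.
With the seventh (D) in the bass, the chord is in third inversion (figured bass 4/2).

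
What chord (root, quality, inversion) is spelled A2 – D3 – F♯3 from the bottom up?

D major, second inversion

Reducing to letter names: A, D, F#. These stack in thirds as D–F#–A — a D major triad.
With the fifth (A) in the bass, the chord is in second inversion (figured bass 6/4).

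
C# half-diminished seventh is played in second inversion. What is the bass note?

G

C# half-diminished seventh is C#–E–G–B. Second inversion places the fifth in the bass: G.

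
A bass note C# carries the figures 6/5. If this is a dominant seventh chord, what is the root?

The figures 6/5 mean the third of the chord is in the bass. If C# is the third of a dominant seventh chord, the root is A (chord tones A–C#–E–G).

A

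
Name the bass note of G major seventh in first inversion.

In first inversion the third is lowest. For G major seventh (G–B–D–F#) that is B.

B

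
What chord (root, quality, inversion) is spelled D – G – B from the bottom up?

The pitch classes D, G, B arrange in thirds as G–B–D: a G major triad.
D is the fifth of G major; fifth in the bass means second inversion (figured bass 6/4).

G major, second inversion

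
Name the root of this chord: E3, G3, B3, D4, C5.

C

Reordering E, G, B, D, C into stacked thirds gives C–E–G–B–D; the bottom of that stack, C, is the root.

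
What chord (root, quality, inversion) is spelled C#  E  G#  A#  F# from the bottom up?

The pitch classes C#, E, G#, A#, F# arrange in thirds as F#–A#–C#–E–G#: an F# dominant ninth chord.
C# is the fifth of F# dominant ninth; fifth in the bass means second inversion.

F# dominant ninth, second inversion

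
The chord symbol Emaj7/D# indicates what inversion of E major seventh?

third inversion

Emaj7/D# means E major seventh with D# in the bass. D# is the seventh of E major seventh (E–G#–B–D#), so this is third inversion.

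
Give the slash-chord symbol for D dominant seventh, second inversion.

D7/A

Second inversion of D dominant seventh has the fifth (A) in the bass. As a slash chord: D7/A.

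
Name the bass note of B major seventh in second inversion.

F#

In second inversion the fifth is lowest. For B major seventh (B–D#–F#–A#) that is F#.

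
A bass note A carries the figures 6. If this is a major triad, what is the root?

F

The figures 6 mean the third of the chord is in the bass. If A is the third of a major triad, the root is F (chord tones F–A–C).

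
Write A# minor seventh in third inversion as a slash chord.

Third inversion of A# minor seventh has the seventh (G#) in the bass. As a slash chord: A#m7/G#.

A#m7/G#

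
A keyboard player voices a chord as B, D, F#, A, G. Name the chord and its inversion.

G major ninth, first inversion

The distinct note names are B, D, F#, A, G. Stacked in thirds they read G–B–D–F#–A, which is a major ninth chord on G.
With the third (B) in the bass, the chord is in first inversion.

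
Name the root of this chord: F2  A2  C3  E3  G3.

F, A, C, E, G are the tones of an F major ninth chord (F–A–C–E–G), making F the root.

F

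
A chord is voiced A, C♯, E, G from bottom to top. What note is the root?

A

The distinct letter names are A, C#, E, G. Arranged as a stack of thirds they read A–C#–E–G, so A is the root (an A dominant seventh chord).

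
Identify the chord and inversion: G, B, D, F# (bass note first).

The pitch classes G, B, D, F# arrange in thirds as G–B–D–F#: a G major seventh chord.
With the root (G) in the bass, the chord is in root position (figured bass 7).

G major seventh, root position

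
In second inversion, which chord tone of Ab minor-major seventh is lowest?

In second inversion the fifth is lowest. For Ab minor-major seventh (Ab–Cb–Eb–G) that is Eb.

Eb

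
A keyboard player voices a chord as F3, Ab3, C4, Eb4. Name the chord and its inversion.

The pitch classes F, Ab, C, Eb arrange in thirds as F–Ab–C–Eb: an F minor seventh chord.
The lowest note is F, the root of the chord, so this is root position (figured bass 7).

F minor seventh, root position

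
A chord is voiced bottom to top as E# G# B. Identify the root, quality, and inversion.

Reducing to letter names: E#, G#, B. These stack in thirds as E#–G#–B — an E# diminished triad.
With the root (E#) in the bass, the chord is in root position (figured bass 5/3).

E# diminished, root position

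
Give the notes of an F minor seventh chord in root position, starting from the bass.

The chord tones are F–Ab–C–Eb. With the root (F) lowest for root position: F, Ab, C, Eb.

F, Ab, C, Eb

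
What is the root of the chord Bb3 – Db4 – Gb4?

Gb

Reordering Bb, Db, Gb into stacked thirds gives Gb–Bb–Db; the bottom of that stack, Gb, is the root.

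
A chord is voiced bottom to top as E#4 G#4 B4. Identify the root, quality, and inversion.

E# diminished, root position

The pitch classes E#, G#, B arrange in thirds as E#–G#–B: an E# diminished triad.
With the root (E#) in the bass, the chord is in root position (figured bass 5/3).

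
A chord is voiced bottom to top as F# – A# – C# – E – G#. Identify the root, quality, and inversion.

The pitch classes F#, A#, C#, E, G# arrange in thirds as F#–A#–C#–E–G#: an F# dominant ninth chord.
With the root (F#) in the bass, the chord is in root position.

F# dominant ninth, root position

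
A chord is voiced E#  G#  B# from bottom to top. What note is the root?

E#, G#, B# are the tones of an E# minor triad (E#–G#–B#), making E# the root.

E#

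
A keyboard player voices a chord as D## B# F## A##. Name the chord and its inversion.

Reducing to letter names: D##, B#, F##, A##. These stack in thirds as B#–D##–F##–A## — a B# major seventh chord.
With the third (D##) in the bass, the chord is in first inversion (figured bass 6/5).

B# major seventh, first inversion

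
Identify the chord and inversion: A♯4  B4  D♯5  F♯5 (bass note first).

The pitch classes A#, B, D#, F# arrange in thirds as B–D#–F#–A#: a B major seventh chord.
With the seventh (A#) in the bass, the chord is in third inversion (figured bass 4/2).

B major seventh, third inversion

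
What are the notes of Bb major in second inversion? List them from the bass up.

F, Bb, D

Bb major is Bb–D–F. Second inversion puts the fifth (F) in the bass, with the remaining tones above: F, Bb, D.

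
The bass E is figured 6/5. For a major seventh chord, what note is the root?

C

The figures 6/5 mean the third of the chord is in the bass. If E is the third of a major seventh chord, the root is C (chord tones C–E–G–B).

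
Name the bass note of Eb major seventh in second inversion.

The fifth of Eb major seventh (Eb–G–Bb–D) is Bb; that is the bass in second inversion.

Bb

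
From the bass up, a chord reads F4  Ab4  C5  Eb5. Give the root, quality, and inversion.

F minor seventh, root position

The pitch classes F, Ab, C, Eb arrange in thirds as F–Ab–C–Eb: an F minor seventh chord.
The lowest note is F, the root of the chord, so this is root position (figured bass 7).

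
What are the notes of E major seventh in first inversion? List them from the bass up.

E major seventh is E–G#–B–D#. First inversion puts the third (G#) in the bass, with the remaining tones above: G#, B, D#, E.

G#, B, D#, E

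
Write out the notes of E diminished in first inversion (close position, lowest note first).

E diminished is E–G–Bb. First inversion puts the third (G) in the bass, with the remaining tones above: G, Bb, E.

G, Bb, E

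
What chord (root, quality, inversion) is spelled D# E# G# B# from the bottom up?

E# minor seventh, third inversion

The pitch classes D#, E#, G#, B# arrange in thirds as E#–G#–B#–D#: an E# minor seventh chord.
The lowest note is D#, the seventh of the chord, so this is third inversion (figured bass 4/2).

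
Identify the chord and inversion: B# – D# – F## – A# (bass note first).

B# minor seventh, root position

The pitch classes B#, D#, F##, A# arrange in thirds as B#–D#–F##–A#: a B# minor seventh chord.
With the root (B#) in the bass, the chord is in root position (figured bass 7).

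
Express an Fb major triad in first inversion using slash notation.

First inversion of Fb major has the third (Ab) in the bass. As a slash chord: FbM/Ab.

FbM/Ab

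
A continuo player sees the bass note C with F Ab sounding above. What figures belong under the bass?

6/4

The notes C, F, Ab stack in thirds as F–Ab–C — an F minor triad. The bass C is the fifth, so this is second inversion: figured 6/4.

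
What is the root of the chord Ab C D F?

Reordering Ab, C, D, F into stacked thirds gives D–F–Ab–C; the bottom of that stack, D, is the root.

D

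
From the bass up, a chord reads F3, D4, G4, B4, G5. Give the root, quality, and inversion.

Reducing to letter names: F, D, G, B. These stack in thirds as G–B–D–F — a G dominant seventh chord.
With the seventh (F) in the bass, the chord is in third inversion (figured bass 4/2).

G dominant seventh, third inversion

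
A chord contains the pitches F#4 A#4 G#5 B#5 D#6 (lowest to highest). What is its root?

Reordering F#, A#, G#, B#, D# into stacked thirds gives G#–B#–D#–F#–A#; the bottom of that stack, G#, is the root.

G#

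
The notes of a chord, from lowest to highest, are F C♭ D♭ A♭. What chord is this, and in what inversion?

The distinct note names are F, Cb, Db, Ab. Stacked in thirds they read Db–F–Ab–Cb, which is a dominant seventh chord on Db.
F is the third of Db dominant seventh; third in the bass means first inversion (figured bass 6/5).

Db dominant seventh, first inversion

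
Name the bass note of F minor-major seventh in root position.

In root position the root is lowest. For F minor-major seventh (F–Ab–C–E) that is F.

F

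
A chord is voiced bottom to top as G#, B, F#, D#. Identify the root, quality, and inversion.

The pitch classes G#, B, F#, D# arrange in thirds as G#–B–D#–F#: a G# minor seventh chord.
G# is the root of G# minor seventh; root in the bass means root position (figured bass 7).

G# minor seventh, root position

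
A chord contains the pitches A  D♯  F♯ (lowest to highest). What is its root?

The distinct letter names are A, D#, F#. Arranged as a stack of thirds they read D#–F#–A, so D# is the root (a D# diminished triad).

D#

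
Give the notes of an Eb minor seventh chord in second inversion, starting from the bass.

Eb minor seventh is Eb–Gb–Bb–Db. Second inversion puts the fifth (Bb) in the bass, with the remaining tones above: Bb, Db, Eb, Gb.

Bb, Db, Eb, Gb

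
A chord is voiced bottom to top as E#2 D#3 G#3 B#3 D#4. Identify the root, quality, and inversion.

The pitch classes E#, D#, G#, B# arrange in thirds as E#–G#–B#–D#: an E# minor seventh chord.
With the root (E#) in the bass, the chord is in root position (figured bass 7).

E# minor seventh, root position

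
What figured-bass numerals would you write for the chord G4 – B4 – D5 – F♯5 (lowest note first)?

7

The notes G, B, D, F# stack in thirds as G–B–D–F# — a G major seventh chord. The bass G is the root, so this is root position: figured 7.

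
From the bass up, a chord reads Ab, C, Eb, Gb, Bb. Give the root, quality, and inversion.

Ab dominant ninth, root position

The pitch classes Ab, C, Eb, Gb, Bb arrange in thirds as Ab–C–Eb–Gb–Bb: an Ab dominant ninth chord.
The lowest note is Ab, the root of the chord, so this is root position.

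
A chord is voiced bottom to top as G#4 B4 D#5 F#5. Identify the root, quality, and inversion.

The distinct note names are G#, B, D#, F#. Stacked in thirds they read G#–B–D#–F#, which is a minor seventh chord on G#.
G# is the root of G# minor seventh; root in the bass means root position (figured bass 7).

G# minor seventh, root position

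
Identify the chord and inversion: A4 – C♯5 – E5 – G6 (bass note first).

A dominant seventh, root position

The pitch classes A, C#, E, G arrange in thirds as A–C#–E–G: an A dominant seventh chord.
A is the root of A dominant seventh; root in the bass means root position (figured bass 7).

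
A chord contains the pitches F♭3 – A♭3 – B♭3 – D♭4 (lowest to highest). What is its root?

The distinct letter names are Fb, Ab, Bb, Db. Arranged as a stack of thirds they read Bb–Db–Fb–Ab, so Bb is the root (a Bb half-diminished seventh chord).

Bb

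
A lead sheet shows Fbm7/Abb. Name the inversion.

first inversion

Fbm7/Abb means Fb minor seventh with Abb in the bass. Abb is the third of Fb minor seventh (Fb–Abb–Cb–Ebb), so this is first inversion.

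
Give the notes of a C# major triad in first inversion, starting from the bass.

C# major is C#–E#–G#. First inversion puts the third (E#) in the bass, with the remaining tones above: E#, G#, C#.

E#, G#, C#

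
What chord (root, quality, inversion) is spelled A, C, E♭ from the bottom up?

A diminished, root position

The pitch classes A, C, Eb arrange in thirds as A–C–Eb: an A diminished triad.
With the root (A) in the bass, the chord is in root position (figured bass 5/3).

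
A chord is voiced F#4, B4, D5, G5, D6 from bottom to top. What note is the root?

F#, B, D, G are the tones of a G major seventh chord (G–B–D–F#), making G the root.

G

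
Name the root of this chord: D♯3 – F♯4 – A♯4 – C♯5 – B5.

B

The distinct letter names are D#, F#, A#, C#, B. Arranged as a stack of thirds they read B–D#–F#–A#–C#, so B is the root (a B major ninth chord).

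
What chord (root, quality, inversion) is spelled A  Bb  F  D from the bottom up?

Bb major seventh, third inversion

The pitch classes A, Bb, F, D arrange in thirds as Bb–D–F–A: a Bb major seventh chord.
A is the seventh of Bb major seventh; seventh in the bass means third inversion (figured bass 4/2).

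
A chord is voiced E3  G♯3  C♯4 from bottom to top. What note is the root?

C#

Reordering E, G#, C# into stacked thirds gives C#–E–G#; the bottom of that stack, C#, is the root.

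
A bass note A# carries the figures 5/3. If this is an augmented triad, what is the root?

The figures 5/3 mean the root of the chord is in the bass. If A# is the root of an augmented triad, the root is A# (chord tones A#–C##–E##).

A#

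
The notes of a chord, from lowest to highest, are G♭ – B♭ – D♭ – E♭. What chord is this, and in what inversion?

Eb minor seventh, first inversion

The pitch classes Gb, Bb, Db, Eb arrange in thirds as Eb–Gb–Bb–Db: an Eb minor seventh chord.
The lowest note is Gb, the third of the chord, so this is first inversion (figured bass 6/5).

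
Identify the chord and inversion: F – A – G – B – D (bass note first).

The pitch classes F, A, G, B, D arrange in thirds as G–B–D–F–A: a G dominant ninth chord.
With the seventh (F) in the bass, the chord is in third inversion.

G dominant ninth, third inversion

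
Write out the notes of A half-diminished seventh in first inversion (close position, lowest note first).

A half-diminished seventh is A–C–Eb–G. First inversion puts the third (C) in the bass, with the remaining tones above: C, Eb, G, A.

C, Eb, G, A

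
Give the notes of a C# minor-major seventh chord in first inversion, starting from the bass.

Spelling C# minor-major seventh: C#–E–G#–B#. In first inversion the third is bass, giving E, G#, B#, C# from the bottom.

E, G#, B#, C#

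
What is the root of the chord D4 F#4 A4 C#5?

D, F#, A, C# are the tones of a D major seventh chord (D–F#–A–C#), making D the root.

D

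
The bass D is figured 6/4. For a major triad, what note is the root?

The figures 6/4 mean the fifth of the chord is in the bass. If D is the fifth of a major triad, the root is G (chord tones G–B–D).

G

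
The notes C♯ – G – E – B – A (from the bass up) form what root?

A

The distinct letter names are C#, G, E, B, A. Arranged as a stack of thirds they read A–C#–E–G–B, so A is the root (an A dominant ninth chord).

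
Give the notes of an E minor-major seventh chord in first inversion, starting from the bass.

G, B, D#, E

E minor-major seventh is E–G–B–D#. First inversion puts the third (G) in the bass, with the remaining tones above: G, B, D#, E.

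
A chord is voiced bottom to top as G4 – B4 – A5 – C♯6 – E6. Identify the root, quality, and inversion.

A dominant ninth, third inversion

The pitch classes G, B, A, C#, E arrange in thirds as A–C#–E–G–B: an A dominant ninth chord.
The lowest note is G, the seventh of the chord, so this is third inversion.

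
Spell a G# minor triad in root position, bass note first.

The chord tones are G#–B–D#. With the root (G#) lowest for root position: G#, B, D#.

G#, B, D#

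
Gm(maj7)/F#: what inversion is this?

third inversion

Gm(maj7)/F# means G minor-major seventh with F# in the bass. F# is the seventh of G minor-major seventh (G–Bb–D–F#), so this is third inversion.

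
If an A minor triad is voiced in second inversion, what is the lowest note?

The fifth of A minor (A–C–E) is E; that is the bass in second inversion.

E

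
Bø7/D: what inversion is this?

Bø7/D means B half-diminished seventh with D in the bass. D is the third of B half-diminished seventh (B–D–F–A), so this is first inversion.

first inversion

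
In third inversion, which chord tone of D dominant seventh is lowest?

C

D dominant seventh is D–F#–A–C. Third inversion places the seventh in the bass: C.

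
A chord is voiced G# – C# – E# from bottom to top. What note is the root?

C#

G#, C#, E# are the tones of a C# major triad (C#–E#–G#), making C# the root.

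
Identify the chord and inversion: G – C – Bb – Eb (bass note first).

Reducing to letter names: G, C, Bb, Eb. These stack in thirds as C–Eb–G–Bb — a C minor seventh chord.
G is the fifth of C minor seventh; fifth in the bass means second inversion (figured bass 4/3).

C minor seventh, second inversion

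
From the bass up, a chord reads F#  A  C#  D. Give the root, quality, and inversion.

D major seventh, first inversion

The distinct note names are F#, A, C#, D. Stacked in thirds they read D–F#–A–C#, which is a major seventh chord on D.
The lowest note is F#, the third of the chord, so this is first inversion (figured bass 6/5).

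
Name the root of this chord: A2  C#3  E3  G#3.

A, C#, E, G# are the tones of an A major seventh chord (A–C#–E–G#), making A the root.

A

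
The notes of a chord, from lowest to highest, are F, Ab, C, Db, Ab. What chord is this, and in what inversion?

Db major seventh, first inversion

Reducing to letter names: F, Ab, C, Db. These stack in thirds as Db–F–Ab–C — a Db major seventh chord.
With the third (F) in the bass, the chord is in first inversion (figured bass 6/5).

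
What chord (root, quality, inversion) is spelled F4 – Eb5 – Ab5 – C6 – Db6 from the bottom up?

Db major ninth, first inversion

Reducing to letter names: F, Eb, Ab, C, Db. These stack in thirds as Db–F–Ab–C–Eb — a Db major ninth chord.
F is the third of Db major ninth; third in the bass means first inversion.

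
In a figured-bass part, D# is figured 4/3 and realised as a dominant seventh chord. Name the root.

G#

The figures 4/3 mean the fifth of the chord is in the bass. If D# is the fifth of a dominant seventh chord, the root is G# (chord tones G#–B#–D#–F#).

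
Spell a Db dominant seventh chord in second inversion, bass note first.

Ab, Cb, Db, F

Spelling Db dominant seventh: Db–F–Ab–Cb. In second inversion the fifth is bass, giving Ab, Cb, Db, F from the bottom.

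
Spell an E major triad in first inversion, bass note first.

G#, B, E

E major is E–G#–B. First inversion puts the third (G#) in the bass, with the remaining tones above: G#, B, E.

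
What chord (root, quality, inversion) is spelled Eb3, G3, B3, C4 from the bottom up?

Reducing to letter names: Eb, G, B, C. These stack in thirds as C–Eb–G–B — a C minor-major seventh chord.
Eb is the third of C minor-major seventh; third in the bass means first inversion (figured bass 6/5).

C minor-major seventh, first inversion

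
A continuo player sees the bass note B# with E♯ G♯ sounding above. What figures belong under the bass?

6/4

The notes B#, E#, G# stack in thirds as E#–G#–B# — an E# minor triad. The bass B# is the fifth, so this is second inversion: figured 6/4.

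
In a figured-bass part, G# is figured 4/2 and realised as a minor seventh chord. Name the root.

The figures 4/2 mean the seventh of the chord is in the bass. If G# is the seventh of a minor seventh chord, the root is A# (chord tones A#–C#–E#–G#).

A#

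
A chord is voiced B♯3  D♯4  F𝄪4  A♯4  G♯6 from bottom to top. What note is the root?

G#

The distinct letter names are B#, D#, F##, A#, G#. Arranged as a stack of thirds they read G#–B#–D#–F##–A#, so G# is the root (a G# major ninth chord).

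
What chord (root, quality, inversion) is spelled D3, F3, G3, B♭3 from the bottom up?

Reducing to letter names: D, F, G, Bb. These stack in thirds as G–Bb–D–F — a G minor seventh chord.
D is the fifth of G minor seventh; fifth in the bass means second inversion (figured bass 4/3).

G minor seventh, second inversion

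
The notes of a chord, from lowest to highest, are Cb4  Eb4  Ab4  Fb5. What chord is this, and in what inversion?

The pitch classes Cb, Eb, Ab, Fb arrange in thirds as Fb–Ab–Cb–Eb: an Fb major seventh chord.
The lowest note is Cb, the fifth of the chord, so this is second inversion (figured bass 4/3).

Fb major seventh, second inversion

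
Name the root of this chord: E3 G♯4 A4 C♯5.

A

Reordering E, G#, A, C# into stacked thirds gives A–C#–E–G#; the bottom of that stack, A, is the root.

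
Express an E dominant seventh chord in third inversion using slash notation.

E7/D

Third inversion of E dominant seventh has the seventh (D) in the bass. As a slash chord: E7/D.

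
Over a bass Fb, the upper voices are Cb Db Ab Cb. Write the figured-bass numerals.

The notes Fb, Cb, Db, Ab stack in thirds as Db–Fb–Ab–Cb — a Db minor seventh chord. The bass Fb is the third, so this is first inversion: figured 6/5.

6/5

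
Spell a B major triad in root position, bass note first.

B, D#, F#

The chord tones are B–D#–F#. With the root (B) lowest for root position: B, D#, F#.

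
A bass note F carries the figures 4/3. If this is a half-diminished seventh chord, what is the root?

The figures 4/3 mean the fifth of the chord is in the bass. If F is the fifth of a half-diminished seventh chord, the root is B (chord tones B–D–F–A).

B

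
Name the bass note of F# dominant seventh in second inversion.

C#

The fifth of F# dominant seventh (F#–A#–C#–E) is C#; that is the bass in second inversion.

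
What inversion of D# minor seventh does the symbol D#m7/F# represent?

D#m7/F# means D# minor seventh with F# in the bass. F# is the third of D# minor seventh (D#–F#–A#–C#), so this is first inversion.

first inversion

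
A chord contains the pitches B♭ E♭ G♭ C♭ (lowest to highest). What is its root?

Cb

Bb, Eb, Gb, Cb are the tones of a Cb major seventh chord (Cb–Eb–Gb–Bb), making Cb the root.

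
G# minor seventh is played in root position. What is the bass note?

G# minor seventh is G#–B–D#–F#. Root position places the root in the bass: G#.

G#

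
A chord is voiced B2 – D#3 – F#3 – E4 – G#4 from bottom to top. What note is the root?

B, D#, F#, E, G# are the tones of an E major ninth chord (E–G#–B–D#–F#), making E the root.

E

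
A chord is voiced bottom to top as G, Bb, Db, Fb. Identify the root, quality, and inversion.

G diminished seventh, root position

The pitch classes G, Bb, Db, Fb arrange in thirds as G–Bb–Db–Fb: a G diminished seventh chord.
With the root (G) in the bass, the chord is in root position (figured bass 7).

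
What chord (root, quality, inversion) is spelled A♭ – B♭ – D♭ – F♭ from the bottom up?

Reducing to letter names: Ab, Bb, Db, Fb. These stack in thirds as Bb–Db–Fb–Ab — a Bb half-diminished seventh chord.
With the seventh (Ab) in the bass, the chord is in third inversion (figured bass 4/2).

Bb half-diminished seventh, third inversion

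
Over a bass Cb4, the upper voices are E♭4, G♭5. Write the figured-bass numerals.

5/3

The notes Cb, Eb, Gb stack in thirds as Cb–Eb–Gb — a Cb major triad. The bass Cb is the root, so this is root position: figured 5/3.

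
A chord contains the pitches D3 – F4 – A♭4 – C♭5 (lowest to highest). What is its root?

Reordering D, F, Ab, Cb into stacked thirds gives D–F–Ab–Cb; the bottom of that stack, D, is the root.

D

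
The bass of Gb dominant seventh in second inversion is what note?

Gb dominant seventh is Gb–Bb–Db–Fb. Second inversion places the fifth in the bass: Db.

Db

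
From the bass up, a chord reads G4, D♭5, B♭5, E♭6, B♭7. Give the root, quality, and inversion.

Eb dominant seventh, first inversion

Reducing to letter names: G, Db, Bb, Eb. These stack in thirds as Eb–G–Bb–Db — an Eb dominant seventh chord.
With the third (G) in the bass, the chord is in first inversion (figured bass 6/5).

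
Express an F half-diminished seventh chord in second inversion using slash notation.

Fø7/Cb

Second inversion of F half-diminished seventh has the fifth (Cb) in the bass. As a slash chord: Fø7/Cb.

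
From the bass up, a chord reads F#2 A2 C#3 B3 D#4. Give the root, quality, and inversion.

Reducing to letter names: F#, A, C#, B, D#. These stack in thirds as B–D#–F#–A–C# — a B dominant ninth chord.
With the fifth (F#) in the bass, the chord is in second inversion.

B dominant ninth, second inversion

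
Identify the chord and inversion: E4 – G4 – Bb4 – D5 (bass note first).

Reducing to letter names: E, G, Bb, D. These stack in thirds as E–G–Bb–D — an E half-diminished seventh chord.
The lowest note is E, the root of the chord, so this is root position (figured bass 7).

E half-diminished seventh, root position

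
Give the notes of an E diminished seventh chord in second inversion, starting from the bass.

Bb, Db, E, G

The chord tones are E–G–Bb–Db. With the fifth (Bb) lowest for second inversion: Bb, Db, E, G.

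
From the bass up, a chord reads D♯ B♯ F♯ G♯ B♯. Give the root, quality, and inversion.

G# dominant seventh, second inversion

The pitch classes D#, B#, F#, G# arrange in thirds as G#–B#–D#–F#: a G# dominant seventh chord.
With the fifth (D#) in the bass, the chord is in second inversion (figured bass 4/3).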